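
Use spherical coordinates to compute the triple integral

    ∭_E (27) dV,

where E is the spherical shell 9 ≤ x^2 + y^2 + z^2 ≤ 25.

In spherical coordinates, x = ρ sin(φ) cos(θ), y = ρ sin(φ) sin(θ), z = ρ cos(φ), and dV = ρ^2 sin(φ) dρ dφ dθ.

The integrand becomes 27, so

    ∭_E (27) dV = ∫_{0}^{2π} ∫_{0}^{π} ∫_{3}^{5} (27) · ρ^2 sin(φ) dρ dφ dθ.

Inner (ρ): 882sin(φ).
Middle (φ): 1764.
Outer (θ): 3528π.

Therefore the triple integral equals 3528π.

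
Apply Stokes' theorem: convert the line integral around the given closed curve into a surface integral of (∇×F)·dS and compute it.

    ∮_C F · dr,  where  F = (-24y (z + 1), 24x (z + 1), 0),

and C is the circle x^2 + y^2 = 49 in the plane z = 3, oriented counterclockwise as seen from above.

Let S be the flat disk x^2 + y^2 ≤ 49 in the plane z = 3, with upward unit normal n̂ = ẑ. By Stokes' theorem,

    ∮_C F · dr = ∬_S (∇ × F) · n̂ dS = ∬_D (curl F)_z dA,

where D is the disk x^2 + y^2 ≤ 49.

Compute the curl of F = (-24y (z + 1), 24x (z + 1), 0):
    (∇ × F)_x = ∂F_z/∂y - ∂F_y/∂z = -24x,
    (∇ × F)_y = ∂F_x/∂z - ∂F_z/∂x = -24y,
    (∇ × F)_z = ∂F_y/∂x - ∂F_x/∂y = 48z + 48.

On z = 3, (curl F)_z = 192.

Convert to polar (x = r cos θ, y = r sin θ, dA = r dr dθ); the integrand becomes 192, so

    ∬_D (curl F)_z dA = ∫_0^{2π} ∫_0^{7} (192) · r dr dθ.

Inner (r from 0 to 7): 4704.
Outer (θ from 0 to 2π): 9408π.

Therefore ∮_C F · dr = 9408π.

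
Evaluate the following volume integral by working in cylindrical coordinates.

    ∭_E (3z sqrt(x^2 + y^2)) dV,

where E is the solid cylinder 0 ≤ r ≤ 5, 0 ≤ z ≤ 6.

In cylindrical coordinates, x = r cos(θ), y = r sin(θ), z = z, and dV = r dr dθ dz.

The integrand becomes 3r z, so

    ∭_E (3z sqrt(x^2 + y^2)) dV = ∫_{0}^{2π} ∫_{0}^{5} ∫_{0}^{6} (3r z) · r dz dr dθ.

Inner (z): 54r^2.
Middle (r from 0 to 5): 2250.
Outer (θ): 4500π.

Therefore the triple integral equals 4500π.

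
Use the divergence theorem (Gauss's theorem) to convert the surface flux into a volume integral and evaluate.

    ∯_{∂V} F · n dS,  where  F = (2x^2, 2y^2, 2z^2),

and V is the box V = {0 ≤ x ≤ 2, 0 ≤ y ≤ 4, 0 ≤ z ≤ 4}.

By the divergence theorem,

    ∯_{∂V} F · n dS = ∭_V (∇ · F) dV.

Compute the divergence:
    ∇ · F = ∂F_x/∂x + ∂F_y/∂y + ∂F_z/∂z = 4x + 4y + 4z.

V is a rectangular box, so dV = dx dy dz with 0 ≤ x ≤ 2, 0 ≤ y ≤ 4, 0 ≤ z ≤ 4.

Integrate (4x + 4y + 4z) over V as an iterated integral:

    ∭_V (∇·F) dV = ∫_0^{2} ∫_0^{4} ∫_0^{4} (4x + 4y + 4z) dz dy dx.

Inner (z from 0 to 4): 16x + 16y + 32.
Middle (y from 0 to 4): 64x + 256.
Outer (x from 0 to 2): 640.

Therefore ∯_{∂V} F · n dS = 640.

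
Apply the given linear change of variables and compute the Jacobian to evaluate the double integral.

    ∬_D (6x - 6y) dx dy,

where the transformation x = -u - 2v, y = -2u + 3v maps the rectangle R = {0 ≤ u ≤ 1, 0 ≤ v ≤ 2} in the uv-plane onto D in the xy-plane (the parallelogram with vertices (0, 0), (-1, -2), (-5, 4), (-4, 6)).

Compute the Jacobian determinant of (x, y) with respect to (u, v):

    ∂(x,y)/∂(u,v) = | -1  -2 | = (-1)(3) - (-2)(-2) = -7.
                   | -2  3 |

Its absolute value is |J| = 7 (the area scaling factor).

Substituting x = -u - 2v, y = -2u + 3v into the integrand,

    6x - 6y → 6u - 30v,

so the integral becomes

    ∬_R (6u - 30v) · |J| du dv = ∫_0^1 ∫_0^2 (42u - 210v) dv du.

Inner (v): 84u - 420.
Outer (u): -378.

Therefore ∬_D (6x - 6y) dx dy = -378.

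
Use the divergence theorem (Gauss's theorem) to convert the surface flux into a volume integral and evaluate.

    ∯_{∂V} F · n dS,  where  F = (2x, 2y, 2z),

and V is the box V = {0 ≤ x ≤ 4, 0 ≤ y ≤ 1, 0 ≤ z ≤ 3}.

By the divergence theorem,

    ∯_{∂V} F · n dS = ∭_V (∇ · F) dV.

Compute the divergence:
    ∇ · F = ∂F_x/∂x + ∂F_y/∂y + ∂F_z/∂z = 2 + 2 + 2 = 6.

V is a rectangular box, so dV = dx dy dz with 0 ≤ x ≤ 4, 0 ≤ y ≤ 1, 0 ≤ z ≤ 3.

Integrate (6) over V as an iterated integral:

    ∭_V (∇·F) dV = ∫_0^{4} ∫_0^{1} ∫_0^{3} (6) dz dy dx.

Inner (z from 0 to 3): 18.
Middle (y from 0 to 1): 18.
Outer (x from 0 to 4): 72.

Therefore ∯_{∂V} F · n dS = 72.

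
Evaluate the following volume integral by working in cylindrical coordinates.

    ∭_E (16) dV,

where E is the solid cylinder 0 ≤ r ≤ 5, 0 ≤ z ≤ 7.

In cylindrical coordinates, x = r cos(θ), y = r sin(θ), z = z, and dV = r dr dθ dz.

The integrand becomes 16, so

    ∭_E (16) dV = ∫_{0}^{2π} ∫_{0}^{5} ∫_{0}^{7} (16) · r dz dr dθ.

Inner (z): 112r.
Middle (r from 0 to 5): 1400.
Outer (θ): 2800π.

Therefore the triple integral equals 2800π.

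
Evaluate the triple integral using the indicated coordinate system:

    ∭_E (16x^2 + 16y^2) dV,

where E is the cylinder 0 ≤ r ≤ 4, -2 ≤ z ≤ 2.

In cylindrical coordinates, x = r cos(θ), y = r sin(θ), z = z, and dV = r dr dθ dz.

The integrand becomes 16r^2, so

    ∭_E (16x^2 + 16y^2) dV = ∫_{0}^{2π} ∫_{0}^{4} ∫_{-2}^{2} (16r^2) · r dz dr dθ.

Inner (z): 64r^3.
Middle (r from 0 to 4): 4096.
Outer (θ): 8192π.

Therefore the triple integral equals 8192π.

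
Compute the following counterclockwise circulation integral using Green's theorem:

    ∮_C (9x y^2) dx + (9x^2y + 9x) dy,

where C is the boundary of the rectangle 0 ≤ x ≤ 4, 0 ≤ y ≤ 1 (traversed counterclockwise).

Green's theorem converts the closed line integral into a double integral over the enclosed region D:

    ∮_C P dx + Q dy = ∬_D (∂Q/∂x - ∂P/∂y) dA.

Here P = 9x y^2, Q = 9x^2y + 9x, so

    ∂Q/∂x = 18x y + 9,    ∂P/∂y = 18x y,
    ∂Q/∂x - ∂P/∂y = 9.

D is the region 0 ≤ x ≤ 4, 0 ≤ y ≤ 1. Evaluating the double integral:

    ∬_D (9) dA = ∫_0^{4} ∫_0^{1} (9) dy dx.

Inner (y from 0 to 1): 9.
Outer (x from 0 to 4): 36.

Therefore ∮_C P dx + Q dy = 36.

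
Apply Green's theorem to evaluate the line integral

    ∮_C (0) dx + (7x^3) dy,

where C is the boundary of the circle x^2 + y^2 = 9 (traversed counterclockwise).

Green's theorem converts the closed line integral into a double integral over the enclosed region D:

    ∮_C P dx + Q dy = ∬_D (∂Q/∂x - ∂P/∂y) dA.

Here P = 0, Q = 7x^3, so

    ∂Q/∂x = 21x^2,    ∂P/∂y = 0,
    ∂Q/∂x - ∂P/∂y = 21x^2.

D is the region x^2 + y^2 ≤ 9. Evaluating the double integral:

In polar coordinates (x = r cos θ, y = r sin θ, dA = r dr dθ) the integrand becomes 21r^2cos(θ)^2, so

    ∬_D (21x^2) dA = ∫_0^{2π} ∫_0^{3} (21r^2cos(θ)^2) · r dr dθ.

Inner (r from 0 to 3): 1701cos(θ)^2/4.
Outer (θ from 0 to 2π): 1701π/4.

Therefore ∮_C P dx + Q dy = 1701π/4.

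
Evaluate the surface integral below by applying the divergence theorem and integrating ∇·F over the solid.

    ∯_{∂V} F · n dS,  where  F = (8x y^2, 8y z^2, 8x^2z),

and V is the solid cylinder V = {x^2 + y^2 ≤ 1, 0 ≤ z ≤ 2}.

By the divergence theorem,

    ∯_{∂V} F · n dS = ∭_V (∇ · F) dV.

Compute the divergence:
    ∇ · F = ∂F_x/∂x + ∂F_y/∂y + ∂F_z/∂z = 8y^2 + 8z^2 + 8x^2 = 8x^2 + 8y^2 + 8z^2.

In cylindrical coordinates, x = r cos(θ), y = r sin(θ), z = z, dV = r dr dθ dz, with 0 ≤ r ≤ 1, 0 ≤ θ ≤ 2π, 0 ≤ z ≤ 2.

The integrand, after substitution and multiplying by the volume element, becomes (8r^2 + 8z^2) · r, so

    ∭_V (∇·F) dV = ∫_0^{2π} ∫_0^{1} ∫_0^{2} (8r^2 + 8z^2) · r dz dr dθ.

Inner (z from 0 to 2): 16r (r^2 + 4/3).
Middle (r from 0 to 1): 44/3.
Outer (θ from 0 to 2π): 88π/3.

Therefore ∯_{∂V} F · n dS = 88π/3.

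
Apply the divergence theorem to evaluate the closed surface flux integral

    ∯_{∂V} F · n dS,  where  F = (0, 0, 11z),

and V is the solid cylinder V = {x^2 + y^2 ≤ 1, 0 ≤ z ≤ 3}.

By the divergence theorem,

    ∯_{∂V} F · n dS = ∭_V (∇ · F) dV.

Compute the divergence:
    ∇ · F = ∂F_x/∂x + ∂F_y/∂y + ∂F_z/∂z = 0 + 0 + 11 = 11.

In cylindrical coordinates, x = r cos(θ), y = r sin(θ), z = z, dV = r dr dθ dz, with 0 ≤ r ≤ 1, 0 ≤ θ ≤ 2π, 0 ≤ z ≤ 3.

The integrand, after substitution and multiplying by the volume element, becomes (11) · r, so

    ∭_V (∇·F) dV = ∫_0^{2π} ∫_0^{1} ∫_0^{3} (11) · r dz dr dθ.

Inner (z from 0 to 3): 33r.
Middle (r from 0 to 1): 33/2.
Outer (θ from 0 to 2π): 33π.

Therefore ∯_{∂V} F · n dS = 33π.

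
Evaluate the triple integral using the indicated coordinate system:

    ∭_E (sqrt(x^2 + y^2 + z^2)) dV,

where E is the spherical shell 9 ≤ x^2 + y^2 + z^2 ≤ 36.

In spherical coordinates, x = ρ sin(φ) cos(θ), y = ρ sin(φ) sin(θ), z = ρ cos(φ), and dV = ρ^2 sin(φ) dρ dφ dθ.

The integrand becomes ρ, so

    ∭_E (sqrt(x^2 + y^2 + z^2)) dV = ∫_{0}^{2π} ∫_{0}^{π} ∫_{3}^{6} (ρ) · ρ^2 sin(φ) dρ dφ dθ.

Inner (ρ): 1215sin(φ)/4.
Middle (φ): 1215/2.
Outer (θ): 1215π.

Therefore the triple integral equals 1215π.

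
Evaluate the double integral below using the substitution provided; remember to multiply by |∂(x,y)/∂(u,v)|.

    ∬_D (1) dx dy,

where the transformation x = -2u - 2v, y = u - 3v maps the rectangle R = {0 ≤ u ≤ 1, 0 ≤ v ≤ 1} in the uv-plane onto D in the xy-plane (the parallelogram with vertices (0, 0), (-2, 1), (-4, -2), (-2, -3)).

Compute the Jacobian determinant of (x, y) with respect to (u, v):

    ∂(x,y)/∂(u,v) = | -2  -2 | = (-2)(-3) - (-2)(1) = 8.
                   | 1  -3 |

Its absolute value is |J| = 8 (the area scaling factor).

Substituting x = -2u - 2v, y = u - 3v into the integrand,

    1 → 1,

so the integral becomes

    ∬_R (1) · |J| du dv = ∫_0^1 ∫_0^1 (8) dv du.

Inner (v): 8.
Outer (u): 8.

Therefore ∬_D (1) dx dy = 8.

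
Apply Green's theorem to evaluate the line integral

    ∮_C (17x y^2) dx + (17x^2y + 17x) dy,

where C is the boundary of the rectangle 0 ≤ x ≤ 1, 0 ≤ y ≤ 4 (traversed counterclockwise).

Green's theorem converts the closed line integral into a double integral over the enclosed region D:

    ∮_C P dx + Q dy = ∬_D (∂Q/∂x - ∂P/∂y) dA.

Here P = 17x y^2, Q = 17x^2y + 17x, so

    ∂Q/∂x = 34x y + 17,    ∂P/∂y = 34x y,
    ∂Q/∂x - ∂P/∂y = 17.

D is the region 0 ≤ x ≤ 1, 0 ≤ y ≤ 4. Evaluating the double integral:

    ∬_D (17) dA = ∫_0^{1} ∫_0^{4} (17) dy dx.

Inner (y from 0 to 4): 68.
Outer (x from 0 to 1): 68.

Therefore ∮_C P dx + Q dy = 68.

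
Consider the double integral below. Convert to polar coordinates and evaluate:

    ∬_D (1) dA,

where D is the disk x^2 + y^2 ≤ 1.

The region D is 0 ≤ r ≤ 1, 0 ≤ θ ≤ 2π in polar coordinates, where x = r cos(θ), y = r sin(θ), and dA = r dr dθ.

Under the substitution, the integrand becomes 1, so

    ∬_D (1) dA = ∫_{0}^{2π} ∫_{0}^{1} (1) · r dr dθ.

Inner integral (in r): ∫_{0}^{1} (1) · r dr = 1/2.

Outer integral (in θ): ∫_{0}^{2π} (1/2) dθ = π.

Therefore ∬_D (1) dA = π.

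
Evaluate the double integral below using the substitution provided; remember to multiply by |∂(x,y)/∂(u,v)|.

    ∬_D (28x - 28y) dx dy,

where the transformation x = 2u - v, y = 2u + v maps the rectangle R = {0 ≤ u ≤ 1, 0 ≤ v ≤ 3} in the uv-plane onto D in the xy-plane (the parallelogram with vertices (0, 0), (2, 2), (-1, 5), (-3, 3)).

Compute the Jacobian determinant of (x, y) with respect to (u, v):

    ∂(x,y)/∂(u,v) = | 2  -1 | = (2)(1) - (-1)(2) = 4.
                   | 2  1 |

Its absolute value is |J| = 4 (the area scaling factor).

Substituting x = 2u - v, y = 2u + v into the integrand,

    28x - 28y → -56v,

so the integral becomes

    ∬_R (-56v) · |J| du dv = ∫_0^1 ∫_0^3 (-224v) dv du.

Inner (v): -1008.
Outer (u): -1008.

Therefore ∬_D (28x - 28y) dx dy = -1008.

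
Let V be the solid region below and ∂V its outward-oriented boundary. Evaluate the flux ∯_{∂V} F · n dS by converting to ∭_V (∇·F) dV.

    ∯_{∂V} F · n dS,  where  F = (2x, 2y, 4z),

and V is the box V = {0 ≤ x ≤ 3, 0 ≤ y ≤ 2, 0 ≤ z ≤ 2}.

By the divergence theorem,

    ∯_{∂V} F · n dS = ∭_V (∇ · F) dV.

Compute the divergence:
    ∇ · F = ∂F_x/∂x + ∂F_y/∂y + ∂F_z/∂z = 2 + 2 + 4 = 8.

V is a rectangular box, so dV = dx dy dz with 0 ≤ x ≤ 3, 0 ≤ y ≤ 2, 0 ≤ z ≤ 2.

Integrate (8) over V as an iterated integral:

    ∭_V (∇·F) dV = ∫_0^{3} ∫_0^{2} ∫_0^{2} (8) dz dy dx.

Inner (z from 0 to 2): 16.
Middle (y from 0 to 2): 32.
Outer (x from 0 to 3): 96.

Therefore ∯_{∂V} F · n dS = 96.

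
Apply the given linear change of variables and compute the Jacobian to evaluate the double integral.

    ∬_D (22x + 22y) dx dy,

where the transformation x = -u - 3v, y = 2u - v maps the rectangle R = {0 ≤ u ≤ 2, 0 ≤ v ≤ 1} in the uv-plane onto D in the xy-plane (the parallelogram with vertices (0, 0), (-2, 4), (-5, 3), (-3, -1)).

Compute the Jacobian determinant of (x, y) with respect to (u, v):

    ∂(x,y)/∂(u,v) = | -1  -3 | = (-1)(-1) - (-3)(2) = 7.
                   | 2  -1 |

Its absolute value is |J| = 7 (the area scaling factor).

Substituting x = -u - 3v, y = 2u - v into the integrand,

    22x + 22y → 22u - 88v,

so the integral becomes

    ∬_R (22u - 88v) · |J| du dv = ∫_0^2 ∫_0^1 (154u - 616v) dv du.

Inner (v): 154u - 308.
Outer (u): -308.

Therefore ∬_D (22x + 22y) dx dy = -308.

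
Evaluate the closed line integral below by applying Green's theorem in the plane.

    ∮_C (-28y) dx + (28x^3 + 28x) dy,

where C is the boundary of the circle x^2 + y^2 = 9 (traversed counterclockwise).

Green's theorem converts the closed line integral into a double integral over the enclosed region D:

    ∮_C P dx + Q dy = ∬_D (∂Q/∂x - ∂P/∂y) dA.

Here P = -28y, Q = 28x^3 + 28x, so

    ∂Q/∂x = 84x^2 + 28,    ∂P/∂y = -28,
    ∂Q/∂x - ∂P/∂y = 84x^2 + 56.

D is the region x^2 + y^2 ≤ 9. Evaluating the double integral:

In polar coordinates (x = r cos θ, y = r sin θ, dA = r dr dθ) the integrand becomes 84r^2cos(θ)^2 + 56, so

    ∬_D (84x^2 + 56) dA = ∫_0^{2π} ∫_0^{3} (84r^2cos(θ)^2 + 56) · r dr dθ.

Inner (r from 0 to 3): 1701cos(θ)^2 + 252.
Outer (θ from 0 to 2π): 2205π.

Therefore ∮_C P dx + Q dy = 2205π.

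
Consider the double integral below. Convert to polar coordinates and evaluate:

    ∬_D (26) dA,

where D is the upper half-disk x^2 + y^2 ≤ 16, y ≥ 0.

The region D is 0 ≤ r ≤ 4, 0 ≤ θ ≤ π in polar coordinates, where x = r cos(θ), y = r sin(θ), and dA = r dr dθ.

Under the substitution, the integrand becomes 26, so

    ∬_D (26) dA = ∫_{0}^{π} ∫_{0}^{4} (26) · r dr dθ.

Inner integral (in r): ∫_{0}^{4} (26) · r dr = 208.

Outer integral (in θ): ∫_{0}^{π} (208) dθ = 208π.

Therefore ∬_D (26) dA = 208π.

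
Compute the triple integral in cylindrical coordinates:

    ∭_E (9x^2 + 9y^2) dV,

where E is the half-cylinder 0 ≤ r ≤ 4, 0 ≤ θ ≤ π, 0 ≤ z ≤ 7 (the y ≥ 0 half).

In cylindrical coordinates, x = r cos(θ), y = r sin(θ), z = z, and dV = r dr dθ dz.

The integrand becomes 9r^2, so

    ∭_E (9x^2 + 9y^2) dV = ∫_{0}^{π} ∫_{0}^{4} ∫_{0}^{7} (9r^2) · r dz dr dθ.

Inner (z): 63r^3.
Middle (r from 0 to 4): 4032.
Outer (θ): 4032π.

Therefore the triple integral equals 4032π.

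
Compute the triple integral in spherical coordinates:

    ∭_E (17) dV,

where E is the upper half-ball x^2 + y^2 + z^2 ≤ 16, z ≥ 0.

In spherical coordinates, x = ρ sin(φ) cos(θ), y = ρ sin(φ) sin(θ), z = ρ cos(φ), and dV = ρ^2 sin(φ) dρ dφ dθ.

The integrand becomes 17, so

    ∭_E (17) dV = ∫_{0}^{2π} ∫_{0}^{π/2} ∫_{0}^{4} (17) · ρ^2 sin(φ) dρ dφ dθ.

Inner (ρ): 1088sin(φ)/3.
Middle (φ): 1088/3.
Outer (θ): 2176π/3.

Therefore the triple integral equals 2176π/3.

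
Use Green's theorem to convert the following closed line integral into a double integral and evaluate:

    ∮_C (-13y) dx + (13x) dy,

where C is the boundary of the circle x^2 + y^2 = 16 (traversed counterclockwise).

Green's theorem converts the closed line integral into a double integral over the enclosed region D:

    ∮_C P dx + Q dy = ∬_D (∂Q/∂x - ∂P/∂y) dA.

Here P = -13y, Q = 13x, so

    ∂Q/∂x = 13,    ∂P/∂y = -13,
    ∂Q/∂x - ∂P/∂y = 26.

D is the region x^2 + y^2 ≤ 16. Evaluating the double integral:

In polar coordinates (x = r cos θ, y = r sin θ, dA = r dr dθ) the integrand becomes 26, so

    ∬_D (26) dA = ∫_0^{2π} ∫_0^{4} (26) · r dr dθ.

Inner (r from 0 to 4): 208.
Outer (θ from 0 to 2π): 416π.

Therefore ∮_C P dx + Q dy = 416π.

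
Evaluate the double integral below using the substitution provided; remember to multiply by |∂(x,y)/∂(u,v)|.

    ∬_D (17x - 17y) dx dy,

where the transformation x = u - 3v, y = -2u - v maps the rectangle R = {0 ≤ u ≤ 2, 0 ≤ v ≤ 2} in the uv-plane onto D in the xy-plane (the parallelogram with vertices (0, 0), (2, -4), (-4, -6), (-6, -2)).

Compute the Jacobian determinant of (x, y) with respect to (u, v):

    ∂(x,y)/∂(u,v) = | 1  -3 | = (1)(-1) - (-3)(-2) = -7.
                   | -2  -1 |

Its absolute value is |J| = 7 (the area scaling factor).

Substituting x = u - 3v, y = -2u - v into the integrand,

    17x - 17y → 51u - 34v,

so the integral becomes

    ∬_R (51u - 34v) · |J| du dv = ∫_0^2 ∫_0^2 (357u - 238v) dv du.

Inner (v): 714u - 476.
Outer (u): 476.

Therefore ∬_D (17x - 17y) dx dy = 476.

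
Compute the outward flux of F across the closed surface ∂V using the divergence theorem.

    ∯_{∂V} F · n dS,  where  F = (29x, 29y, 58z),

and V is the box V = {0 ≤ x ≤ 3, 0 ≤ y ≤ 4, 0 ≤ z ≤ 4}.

By the divergence theorem,

    ∯_{∂V} F · n dS = ∭_V (∇ · F) dV.

Compute the divergence:
    ∇ · F = ∂F_x/∂x + ∂F_y/∂y + ∂F_z/∂z = 29 + 29 + 58 = 116.

V is a rectangular box, so dV = dx dy dz with 0 ≤ x ≤ 3, 0 ≤ y ≤ 4, 0 ≤ z ≤ 4.

Integrate (116) over V as an iterated integral:

    ∭_V (∇·F) dV = ∫_0^{3} ∫_0^{4} ∫_0^{4} (116) dz dy dx.

Inner (z from 0 to 4): 464.
Middle (y from 0 to 4): 1856.
Outer (x from 0 to 3): 5568.

Therefore ∯_{∂V} F · n dS = 5568.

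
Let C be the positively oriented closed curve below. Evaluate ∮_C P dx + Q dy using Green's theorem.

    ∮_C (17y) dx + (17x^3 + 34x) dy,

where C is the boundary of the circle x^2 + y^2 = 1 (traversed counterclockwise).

Green's theorem converts the closed line integral into a double integral over the enclosed region D:

    ∮_C P dx + Q dy = ∬_D (∂Q/∂x - ∂P/∂y) dA.

Here P = 17y, Q = 17x^3 + 34x, so

    ∂Q/∂x = 51x^2 + 34,    ∂P/∂y = 17,
    ∂Q/∂x - ∂P/∂y = 51x^2 + 17.

D is the region x^2 + y^2 ≤ 1. Evaluating the double integral:

In polar coordinates (x = r cos θ, y = r sin θ, dA = r dr dθ) the integrand becomes 51r^2cos(θ)^2 + 17, so

    ∬_D (51x^2 + 17) dA = ∫_0^{2π} ∫_0^{1} (51r^2cos(θ)^2 + 17) · r dr dθ.

Inner (r from 0 to 1): 51cos(θ)^2/4 + 17/2.
Outer (θ from 0 to 2π): 119π/4.

Therefore ∮_C P dx + Q dy = 119π/4.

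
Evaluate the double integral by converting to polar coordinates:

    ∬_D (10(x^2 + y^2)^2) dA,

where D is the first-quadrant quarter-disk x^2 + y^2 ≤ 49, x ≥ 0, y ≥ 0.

The region D is 0 ≤ r ≤ 7, 0 ≤ θ ≤ π/2 in polar coordinates, where x = r cos(θ), y = r sin(θ), and dA = r dr dθ.

Under the substitution, the integrand becomes 10r^4, so

    ∬_D (10(x^2 + y^2)^2) dA = ∫_{0}^{π/2} ∫_{0}^{7} (10r^4) · r dr dθ.

Inner integral (in r): ∫_{0}^{7} (10r^4) · r dr = 588245/3.

Outer integral (in θ): ∫_{0}^{π/2} (588245/3) dθ = 588245π/6.

Therefore ∬_D (10(x^2 + y^2)^2) dA = 588245π/6.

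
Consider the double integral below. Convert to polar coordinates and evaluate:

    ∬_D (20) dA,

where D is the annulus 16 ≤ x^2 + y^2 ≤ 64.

The region D is 4 ≤ r ≤ 8, 0 ≤ θ ≤ 2π in polar coordinates, where x = r cos(θ), y = r sin(θ), and dA = r dr dθ.

Under the substitution, the integrand becomes 20, so

    ∬_D (20) dA = ∫_{0}^{2π} ∫_{4}^{8} (20) · r dr dθ.

Inner integral (in r): ∫_{4}^{8} (20) · r dr = 480.

Outer integral (in θ): ∫_{0}^{2π} (480) dθ = 960π.

Therefore ∬_D (20) dA = 960π.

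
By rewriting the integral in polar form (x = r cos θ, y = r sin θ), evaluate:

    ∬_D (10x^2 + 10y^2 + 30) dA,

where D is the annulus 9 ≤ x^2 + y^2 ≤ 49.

The region D is 3 ≤ r ≤ 7, 0 ≤ θ ≤ 2π in polar coordinates, where x = r cos(θ), y = r sin(θ), and dA = r dr dθ.

Under the substitution, the integrand becomes 10r^2 + 30, so

    ∬_D (10x^2 + 10y^2 + 30) dA = ∫_{0}^{2π} ∫_{3}^{7} (10r^2 + 30) · r dr dθ.

Inner integral (in r): ∫_{3}^{7} (10r^2 + 30) · r dr = 6400.

Outer integral (in θ): ∫_{0}^{2π} (6400) dθ = 12800π.

Therefore ∬_D (10x^2 + 10y^2 + 30) dA = 12800π.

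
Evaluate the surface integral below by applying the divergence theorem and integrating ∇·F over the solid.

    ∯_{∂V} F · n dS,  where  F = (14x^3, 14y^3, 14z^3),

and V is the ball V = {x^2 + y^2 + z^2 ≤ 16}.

By the divergence theorem,

    ∯_{∂V} F · n dS = ∭_V (∇ · F) dV.

Compute the divergence:
    ∇ · F = ∂F_x/∂x + ∂F_y/∂y + ∂F_z/∂z = 42x^2 + 42y^2 + 42z^2.

In spherical coordinates, x = ρ sin(φ) cos(θ), y = ρ sin(φ) sin(θ), z = ρ cos(φ), dV = ρ^2 sin(φ) dρ dφ dθ, with 0 ≤ ρ ≤ 4, 0 ≤ φ ≤ π, 0 ≤ θ ≤ 2π.

The integrand, after substitution and multiplying by the volume element, becomes (42ρ^2) · ρ^2 sin(φ), so

    ∭_V (∇·F) dV = ∫_0^{2π} ∫_0^{π} ∫_0^{4} (42ρ^2) · ρ^2 sin(φ) dρ dφ dθ.

Inner (ρ from 0 to 4): 43008sin(φ)/5.
Middle (φ from 0 to π): 86016/5.
Outer (θ from 0 to 2π): 172032π/5.

Therefore ∯_{∂V} F · n dS = 172032π/5.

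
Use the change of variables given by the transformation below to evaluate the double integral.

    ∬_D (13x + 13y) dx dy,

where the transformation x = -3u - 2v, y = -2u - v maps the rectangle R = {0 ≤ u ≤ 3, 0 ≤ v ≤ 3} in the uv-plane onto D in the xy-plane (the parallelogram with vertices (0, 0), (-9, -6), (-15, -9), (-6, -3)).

Compute the Jacobian determinant of (x, y) with respect to (u, v):

    ∂(x,y)/∂(u,v) = | -3  -2 | = (-3)(-1) - (-2)(-2) = -1.
                   | -2  -1 |

Its absolute value is |J| = 1 (the area scaling factor).

Substituting x = -3u - 2v, y = -2u - v into the integrand,

    13x + 13y → -65u - 39v,

so the integral becomes

    ∬_R (-65u - 39v) · |J| du dv = ∫_0^3 ∫_0^3 (-65u - 39v) dv du.

Inner (v): -195u - 351/2.
Outer (u): -1404.

Therefore ∬_D (13x + 13y) dx dy = -1404.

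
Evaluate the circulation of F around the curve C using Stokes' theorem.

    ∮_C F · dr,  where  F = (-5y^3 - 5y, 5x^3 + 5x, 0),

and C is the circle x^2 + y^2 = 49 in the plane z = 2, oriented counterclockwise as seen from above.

Let S be the flat disk x^2 + y^2 ≤ 49 in the plane z = 2, with upward unit normal n̂ = ẑ. By Stokes' theorem,

    ∮_C F · dr = ∬_S (∇ × F) · n̂ dS = ∬_D (curl F)_z dA,

where D is the disk x^2 + y^2 ≤ 49.

Compute the curl of F = (-5y^3 - 5y, 5x^3 + 5x, 0):
    (∇ × F)_x = ∂F_z/∂y - ∂F_y/∂z = 0,
    (∇ × F)_y = ∂F_x/∂z - ∂F_z/∂x = 0,
    (∇ × F)_z = ∂F_y/∂x - ∂F_x/∂y = 15x^2 + 15y^2 + 10.

On z = 2, (curl F)_z = 15x^2 + 15y^2 + 10.

Convert to polar (x = r cos θ, y = r sin θ, dA = r dr dθ); the integrand becomes 15r^2 + 10, so

    ∬_D (curl F)_z dA = ∫_0^{2π} ∫_0^{7} (15r^2 + 10) · r dr dθ.

Inner (r from 0 to 7): 36995/4.
Outer (θ from 0 to 2π): 36995π/2.

Therefore ∮_C F · dr = 36995π/2.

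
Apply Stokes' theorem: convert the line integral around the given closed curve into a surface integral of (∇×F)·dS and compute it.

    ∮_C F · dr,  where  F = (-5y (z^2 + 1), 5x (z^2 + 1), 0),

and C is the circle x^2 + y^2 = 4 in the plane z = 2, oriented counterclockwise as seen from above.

Let S be the flat disk x^2 + y^2 ≤ 4 in the plane z = 2, with upward unit normal n̂ = ẑ. By Stokes' theorem,

    ∮_C F · dr = ∬_S (∇ × F) · n̂ dS = ∬_D (curl F)_z dA,

where D is the disk x^2 + y^2 ≤ 4.

Compute the curl of F = (-5y (z^2 + 1), 5x (z^2 + 1), 0):
    (∇ × F)_x = ∂F_z/∂y - ∂F_y/∂z = -10x z,
    (∇ × F)_y = ∂F_x/∂z - ∂F_z/∂x = -10y z,
    (∇ × F)_z = ∂F_y/∂x - ∂F_x/∂y = 10z^2 + 10.

On z = 2, (curl F)_z = 50.

Convert to polar (x = r cos θ, y = r sin θ, dA = r dr dθ); the integrand becomes 50, so

    ∬_D (curl F)_z dA = ∫_0^{2π} ∫_0^{2} (50) · r dr dθ.

Inner (r from 0 to 2): 100.
Outer (θ from 0 to 2π): 200π.

Therefore ∮_C F · dr = 200π.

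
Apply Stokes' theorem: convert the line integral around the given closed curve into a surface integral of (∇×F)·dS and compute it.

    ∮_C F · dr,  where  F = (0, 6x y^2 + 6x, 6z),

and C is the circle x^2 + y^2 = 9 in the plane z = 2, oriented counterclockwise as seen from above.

Let S be the flat disk x^2 + y^2 ≤ 9 in the plane z = 2, with upward unit normal n̂ = ẑ. By Stokes' theorem,

    ∮_C F · dr = ∬_S (∇ × F) · n̂ dS = ∬_D (curl F)_z dA,

where D is the disk x^2 + y^2 ≤ 9.

Compute the curl of F = (0, 6x y^2 + 6x, 6z):
    (∇ × F)_x = ∂F_z/∂y - ∂F_y/∂z = 0,
    (∇ × F)_y = ∂F_x/∂z - ∂F_z/∂x = 0,
    (∇ × F)_z = ∂F_y/∂x - ∂F_x/∂y = 6y^2 + 6.

On z = 2, (curl F)_z = 6y^2 + 6.

Convert to polar (x = r cos θ, y = r sin θ, dA = r dr dθ); the integrand becomes 6r^2sin(θ)^2 + 6, so

    ∬_D (curl F)_z dA = ∫_0^{2π} ∫_0^{3} (6r^2sin(θ)^2 + 6) · r dr dθ.

Inner (r from 0 to 3): 243sin(θ)^2/2 + 27.
Outer (θ from 0 to 2π): 351π/2.

Therefore ∮_C F · dr = 351π/2.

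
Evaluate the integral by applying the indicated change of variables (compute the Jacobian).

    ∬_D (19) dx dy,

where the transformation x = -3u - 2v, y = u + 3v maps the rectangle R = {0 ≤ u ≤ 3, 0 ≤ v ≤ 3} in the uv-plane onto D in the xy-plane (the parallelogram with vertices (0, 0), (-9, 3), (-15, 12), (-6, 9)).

Compute the Jacobian determinant of (x, y) with respect to (u, v):

    ∂(x,y)/∂(u,v) = | -3  -2 | = (-3)(3) - (-2)(1) = -7.
                   | 1  3 |

Its absolute value is |J| = 7 (the area scaling factor).

Substituting x = -3u - 2v, y = u + 3v into the integrand,

    19 → 19,

so the integral becomes

    ∬_R (19) · |J| du dv = ∫_0^3 ∫_0^3 (133) dv du.

Inner (v): 399.
Outer (u): 1197.

Therefore ∬_D (19) dx dy = 1197.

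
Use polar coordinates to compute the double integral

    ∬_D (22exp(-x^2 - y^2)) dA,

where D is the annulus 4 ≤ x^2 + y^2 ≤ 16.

The region D is 2 ≤ r ≤ 4, 0 ≤ θ ≤ 2π in polar coordinates, where x = r cos(θ), y = r sin(θ), and dA = r dr dθ.

Under the substitution, the integrand becomes 22exp(-r^2), so

    ∬_D (22exp(-x^2 - y^2)) dA = ∫_{0}^{2π} ∫_{2}^{4} (22exp(-r^2)) · r dr dθ.

Inner integral (in r): ∫_{2}^{4} (22exp(-r^2)) · r dr = -(11 - 11exp(12))exp(-16).

Outer integral (in θ): ∫_{0}^{2π} (-(11 - 11exp(12))exp(-16)) dθ = -22π (1 - exp(12))exp(-16).

Therefore ∬_D (22exp(-x^2 - y^2)) dA = -22π (1 - exp(12))exp(-16).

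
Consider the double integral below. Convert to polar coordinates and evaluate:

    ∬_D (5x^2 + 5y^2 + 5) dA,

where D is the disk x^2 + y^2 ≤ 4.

The region D is 0 ≤ r ≤ 2, 0 ≤ θ ≤ 2π in polar coordinates, where x = r cos(θ), y = r sin(θ), and dA = r dr dθ.

Under the substitution, the integrand becomes 5r^2 + 5, so

    ∬_D (5x^2 + 5y^2 + 5) dA = ∫_{0}^{2π} ∫_{0}^{2} (5r^2 + 5) · r dr dθ.

Inner integral (in r): ∫_{0}^{2} (5r^2 + 5) · r dr = 30.

Outer integral (in θ): ∫_{0}^{2π} (30) dθ = 60π.

Therefore ∬_D (5x^2 + 5y^2 + 5) dA = 60π.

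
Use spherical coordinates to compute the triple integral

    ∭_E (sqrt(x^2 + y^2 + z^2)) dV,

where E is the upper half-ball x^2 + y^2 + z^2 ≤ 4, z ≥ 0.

In spherical coordinates, x = ρ sin(φ) cos(θ), y = ρ sin(φ) sin(θ), z = ρ cos(φ), and dV = ρ^2 sin(φ) dρ dφ dθ.

The integrand becomes ρ, so

    ∭_E (sqrt(x^2 + y^2 + z^2)) dV = ∫_{0}^{2π} ∫_{0}^{π/2} ∫_{0}^{2} (ρ) · ρ^2 sin(φ) dρ dφ dθ.

Inner (ρ): 4sin(φ).
Middle (φ): 4.
Outer (θ): 8π.

Therefore the triple integral equals 8π.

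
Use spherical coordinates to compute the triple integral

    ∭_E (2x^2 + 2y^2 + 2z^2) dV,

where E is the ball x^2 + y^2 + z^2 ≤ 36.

In spherical coordinates, x = ρ sin(φ) cos(θ), y = ρ sin(φ) sin(θ), z = ρ cos(φ), and dV = ρ^2 sin(φ) dρ dφ dθ.

The integrand becomes 2ρ^2, so

    ∭_E (2x^2 + 2y^2 + 2z^2) dV = ∫_{0}^{2π} ∫_{0}^{π} ∫_{0}^{6} (2ρ^2) · ρ^2 sin(φ) dρ dφ dθ.

Inner (ρ): 15552sin(φ)/5.
Middle (φ): 31104/5.
Outer (θ): 62208π/5.

Therefore the triple integral equals 62208π/5.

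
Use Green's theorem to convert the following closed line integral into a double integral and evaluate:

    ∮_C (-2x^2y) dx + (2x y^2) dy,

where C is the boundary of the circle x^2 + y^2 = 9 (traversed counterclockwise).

Green's theorem converts the closed line integral into a double integral over the enclosed region D:

    ∮_C P dx + Q dy = ∬_D (∂Q/∂x - ∂P/∂y) dA.

Here P = -2x^2y, Q = 2x y^2, so

    ∂Q/∂x = 2y^2,    ∂P/∂y = -2x^2,
    ∂Q/∂x - ∂P/∂y = 2x^2 + 2y^2.

D is the region x^2 + y^2 ≤ 9. Evaluating the double integral:

In polar coordinates (x = r cos θ, y = r sin θ, dA = r dr dθ) the integrand becomes 2r^2, so

    ∬_D (2x^2 + 2y^2) dA = ∫_0^{2π} ∫_0^{3} (2r^2) · r dr dθ.

Inner (r from 0 to 3): 81/2.
Outer (θ from 0 to 2π): 81π.

Therefore ∮_C P dx + Q dy = 81π.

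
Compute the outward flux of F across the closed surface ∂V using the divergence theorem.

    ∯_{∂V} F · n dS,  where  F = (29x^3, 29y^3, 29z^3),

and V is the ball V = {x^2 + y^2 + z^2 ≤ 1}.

By the divergence theorem,

    ∯_{∂V} F · n dS = ∭_V (∇ · F) dV.

Compute the divergence:
    ∇ · F = ∂F_x/∂x + ∂F_y/∂y + ∂F_z/∂z = 87x^2 + 87y^2 + 87z^2.

In spherical coordinates, x = ρ sin(φ) cos(θ), y = ρ sin(φ) sin(θ), z = ρ cos(φ), dV = ρ^2 sin(φ) dρ dφ dθ, with 0 ≤ ρ ≤ 1, 0 ≤ φ ≤ π, 0 ≤ θ ≤ 2π.

The integrand, after substitution and multiplying by the volume element, becomes (87ρ^2) · ρ^2 sin(φ), so

    ∭_V (∇·F) dV = ∫_0^{2π} ∫_0^{π} ∫_0^{1} (87ρ^2) · ρ^2 sin(φ) dρ dφ dθ.

Inner (ρ from 0 to 1): 87sin(φ)/5.
Middle (φ from 0 to π): 174/5.
Outer (θ from 0 to 2π): 348π/5.

Therefore ∯_{∂V} F · n dS = 348π/5.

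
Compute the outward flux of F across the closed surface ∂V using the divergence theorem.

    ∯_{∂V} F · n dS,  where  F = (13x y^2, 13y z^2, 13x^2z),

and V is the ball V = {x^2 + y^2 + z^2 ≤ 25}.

By the divergence theorem,

    ∯_{∂V} F · n dS = ∭_V (∇ · F) dV.

Compute the divergence:
    ∇ · F = ∂F_x/∂x + ∂F_y/∂y + ∂F_z/∂z = 13y^2 + 13z^2 + 13x^2 = 13x^2 + 13y^2 + 13z^2.

In spherical coordinates, x = ρ sin(φ) cos(θ), y = ρ sin(φ) sin(θ), z = ρ cos(φ), dV = ρ^2 sin(φ) dρ dφ dθ, with 0 ≤ ρ ≤ 5, 0 ≤ φ ≤ π, 0 ≤ θ ≤ 2π.

The integrand, after substitution and multiplying by the volume element, becomes (13ρ^2) · ρ^2 sin(φ), so

    ∭_V (∇·F) dV = ∫_0^{2π} ∫_0^{π} ∫_0^{5} (13ρ^2) · ρ^2 sin(φ) dρ dφ dθ.

Inner (ρ from 0 to 5): 8125sin(φ).
Middle (φ from 0 to π): 16250.
Outer (θ from 0 to 2π): 32500π.

Therefore ∯_{∂V} F · n dS = 32500π.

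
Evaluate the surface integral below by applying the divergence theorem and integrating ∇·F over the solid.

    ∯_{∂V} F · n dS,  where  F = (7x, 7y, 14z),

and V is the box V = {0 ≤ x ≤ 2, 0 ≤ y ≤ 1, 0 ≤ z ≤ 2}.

By the divergence theorem,

    ∯_{∂V} F · n dS = ∭_V (∇ · F) dV.

Compute the divergence:
    ∇ · F = ∂F_x/∂x + ∂F_y/∂y + ∂F_z/∂z = 7 + 7 + 14 = 28.

V is a rectangular box, so dV = dx dy dz with 0 ≤ x ≤ 2, 0 ≤ y ≤ 1, 0 ≤ z ≤ 2.

Integrate (28) over V as an iterated integral:

    ∭_V (∇·F) dV = ∫_0^{2} ∫_0^{1} ∫_0^{2} (28) dz dy dx.

Inner (z from 0 to 2): 56.
Middle (y from 0 to 1): 56.
Outer (x from 0 to 2): 112.

Therefore ∯_{∂V} F · n dS = 112.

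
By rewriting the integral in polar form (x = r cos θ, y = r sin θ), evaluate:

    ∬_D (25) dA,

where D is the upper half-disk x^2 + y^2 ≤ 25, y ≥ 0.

The region D is 0 ≤ r ≤ 5, 0 ≤ θ ≤ π in polar coordinates, where x = r cos(θ), y = r sin(θ), and dA = r dr dθ.

Under the substitution, the integrand becomes 25, so

    ∬_D (25) dA = ∫_{0}^{π} ∫_{0}^{5} (25) · r dr dθ.

Inner integral (in r): ∫_{0}^{5} (25) · r dr = 625/2.

Outer integral (in θ): ∫_{0}^{π} (625/2) dθ = 625π/2.

Therefore ∬_D (25) dA = 625π/2.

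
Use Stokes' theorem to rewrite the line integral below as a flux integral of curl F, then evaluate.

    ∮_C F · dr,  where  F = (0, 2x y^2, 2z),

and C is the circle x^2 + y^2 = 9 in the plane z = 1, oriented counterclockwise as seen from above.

Let S be the flat disk x^2 + y^2 ≤ 9 in the plane z = 1, with upward unit normal n̂ = ẑ. By Stokes' theorem,

    ∮_C F · dr = ∬_S (∇ × F) · n̂ dS = ∬_D (curl F)_z dA,

where D is the disk x^2 + y^2 ≤ 9.

Compute the curl of F = (0, 2x y^2, 2z):
    (∇ × F)_x = ∂F_z/∂y - ∂F_y/∂z = 0,
    (∇ × F)_y = ∂F_x/∂z - ∂F_z/∂x = 0,
    (∇ × F)_z = ∂F_y/∂x - ∂F_x/∂y = 2y^2.

On z = 1, (curl F)_z = 2y^2.

Convert to polar (x = r cos θ, y = r sin θ, dA = r dr dθ); the integrand becomes 2r^2sin(θ)^2, so

    ∬_D (curl F)_z dA = ∫_0^{2π} ∫_0^{3} (2r^2sin(θ)^2) · r dr dθ.

Inner (r from 0 to 3): 81sin(θ)^2/2.
Outer (θ from 0 to 2π): 81π/2.

Therefore ∮_C F · dr = 81π/2.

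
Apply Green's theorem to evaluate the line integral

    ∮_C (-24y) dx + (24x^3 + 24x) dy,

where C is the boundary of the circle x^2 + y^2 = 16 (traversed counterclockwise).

Green's theorem converts the closed line integral into a double integral over the enclosed region D:

    ∮_C P dx + Q dy = ∬_D (∂Q/∂x - ∂P/∂y) dA.

Here P = -24y, Q = 24x^3 + 24x, so

    ∂Q/∂x = 72x^2 + 24,    ∂P/∂y = -24,
    ∂Q/∂x - ∂P/∂y = 72x^2 + 48.

D is the region x^2 + y^2 ≤ 16. Evaluating the double integral:

In polar coordinates (x = r cos θ, y = r sin θ, dA = r dr dθ) the integrand becomes 72r^2cos(θ)^2 + 48, so

    ∬_D (72x^2 + 48) dA = ∫_0^{2π} ∫_0^{4} (72r^2cos(θ)^2 + 48) · r dr dθ.

Inner (r from 0 to 4): 4608cos(θ)^2 + 384.
Outer (θ from 0 to 2π): 5376π.

Therefore ∮_C P dx + Q dy = 5376π.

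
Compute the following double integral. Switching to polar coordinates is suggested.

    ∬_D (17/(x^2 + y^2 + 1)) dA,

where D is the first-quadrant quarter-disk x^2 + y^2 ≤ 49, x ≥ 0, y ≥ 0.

The region D is 0 ≤ r ≤ 7, 0 ≤ θ ≤ π/2 in polar coordinates, where x = r cos(θ), y = r sin(θ), and dA = r dr dθ.

Under the substitution, the integrand becomes 17/(r^2 + 1), so

    ∬_D (17/(x^2 + y^2 + 1)) dA = ∫_{0}^{π/2} ∫_{0}^{7} (17/(r^2 + 1)) · r dr dθ.

Inner integral (in r): ∫_{0}^{7} (17/(r^2 + 1)) · r dr = 17log(50)/2.

Outer integral (in θ): ∫_{0}^{π/2} (17log(50)/2) dθ = 17π log(50)/4.

Therefore ∬_D (17/(x^2 + y^2 + 1)) dA = 17π log(50)/4.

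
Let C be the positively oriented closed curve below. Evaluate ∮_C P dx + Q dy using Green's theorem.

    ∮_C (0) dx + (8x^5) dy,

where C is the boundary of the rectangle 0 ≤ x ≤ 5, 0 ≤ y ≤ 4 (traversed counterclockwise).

Green's theorem converts the closed line integral into a double integral over the enclosed region D:

    ∮_C P dx + Q dy = ∬_D (∂Q/∂x - ∂P/∂y) dA.

Here P = 0, Q = 8x^5, so

    ∂Q/∂x = 40x^4,    ∂P/∂y = 0,
    ∂Q/∂x - ∂P/∂y = 40x^4.

D is the region 0 ≤ x ≤ 5, 0 ≤ y ≤ 4. Evaluating the double integral:

    ∬_D (40x^4) dA = ∫_0^{5} ∫_0^{4} (40x^4) dy dx.

Inner (y from 0 to 4): 160x^4.
Outer (x from 0 to 5): 100000.

Therefore ∮_C P dx + Q dy = 100000.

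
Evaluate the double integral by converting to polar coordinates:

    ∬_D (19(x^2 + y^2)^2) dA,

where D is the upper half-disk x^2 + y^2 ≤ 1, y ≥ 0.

The region D is 0 ≤ r ≤ 1, 0 ≤ θ ≤ π in polar coordinates, where x = r cos(θ), y = r sin(θ), and dA = r dr dθ.

Under the substitution, the integrand becomes 19r^4, so

    ∬_D (19(x^2 + y^2)^2) dA = ∫_{0}^{π} ∫_{0}^{1} (19r^4) · r dr dθ.

Inner integral (in r): ∫_{0}^{1} (19r^4) · r dr = 19/6.

Outer integral (in θ): ∫_{0}^{π} (19/6) dθ = 19π/6.

Therefore ∬_D (19(x^2 + y^2)^2) dA = 19π/6.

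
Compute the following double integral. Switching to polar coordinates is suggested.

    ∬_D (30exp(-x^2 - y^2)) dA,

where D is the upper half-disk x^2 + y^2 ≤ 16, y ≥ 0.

The region D is 0 ≤ r ≤ 4, 0 ≤ θ ≤ π in polar coordinates, where x = r cos(θ), y = r sin(θ), and dA = r dr dθ.

Under the substitution, the integrand becomes 30exp(-r^2), so

    ∬_D (30exp(-x^2 - y^2)) dA = ∫_{0}^{π} ∫_{0}^{4} (30exp(-r^2)) · r dr dθ.

Inner integral (in r): ∫_{0}^{4} (30exp(-r^2)) · r dr = 15 - 15exp(-16).

Outer integral (in θ): ∫_{0}^{π} (15 - 15exp(-16)) dθ = -15π exp(-16) + 15π.

Therefore ∬_D (30exp(-x^2 - y^2)) dA = -15π exp(-16) + 15π.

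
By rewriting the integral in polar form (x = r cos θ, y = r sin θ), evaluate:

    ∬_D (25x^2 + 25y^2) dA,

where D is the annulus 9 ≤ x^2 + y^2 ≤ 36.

The region D is 3 ≤ r ≤ 6, 0 ≤ θ ≤ 2π in polar coordinates, where x = r cos(θ), y = r sin(θ), and dA = r dr dθ.

Under the substitution, the integrand becomes 25r^2, so

    ∬_D (25x^2 + 25y^2) dA = ∫_{0}^{2π} ∫_{3}^{6} (25r^2) · r dr dθ.

Inner integral (in r): ∫_{3}^{6} (25r^2) · r dr = 30375/4.

Outer integral (in θ): ∫_{0}^{2π} (30375/4) dθ = 30375π/2.

Therefore ∬_D (25x^2 + 25y^2) dA = 30375π/2.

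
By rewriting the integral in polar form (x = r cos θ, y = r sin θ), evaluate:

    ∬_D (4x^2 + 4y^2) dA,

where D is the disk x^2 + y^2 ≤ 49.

The region D is 0 ≤ r ≤ 7, 0 ≤ θ ≤ 2π in polar coordinates, where x = r cos(θ), y = r sin(θ), and dA = r dr dθ.

Under the substitution, the integrand becomes 4r^2, so

    ∬_D (4x^2 + 4y^2) dA = ∫_{0}^{2π} ∫_{0}^{7} (4r^2) · r dr dθ.

Inner integral (in r): ∫_{0}^{7} (4r^2) · r dr = 2401.

Outer integral (in θ): ∫_{0}^{2π} (2401) dθ = 4802π.

Therefore ∬_D (4x^2 + 4y^2) dA = 4802π.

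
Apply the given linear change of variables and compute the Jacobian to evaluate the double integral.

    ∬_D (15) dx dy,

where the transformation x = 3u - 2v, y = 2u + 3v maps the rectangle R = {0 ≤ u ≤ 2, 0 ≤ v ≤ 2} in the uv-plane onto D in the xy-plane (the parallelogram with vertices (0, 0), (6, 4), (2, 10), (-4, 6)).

Compute the Jacobian determinant of (x, y) with respect to (u, v):

    ∂(x,y)/∂(u,v) = | 3  -2 | = (3)(3) - (-2)(2) = 13.
                   | 2  3 |

Its absolute value is |J| = 13 (the area scaling factor).

Substituting x = 3u - 2v, y = 2u + 3v into the integrand,

    15 → 15,

so the integral becomes

    ∬_R (15) · |J| du dv = ∫_0^2 ∫_0^2 (195) dv du.

Inner (v): 390.
Outer (u): 780.

Therefore ∬_D (15) dx dy = 780.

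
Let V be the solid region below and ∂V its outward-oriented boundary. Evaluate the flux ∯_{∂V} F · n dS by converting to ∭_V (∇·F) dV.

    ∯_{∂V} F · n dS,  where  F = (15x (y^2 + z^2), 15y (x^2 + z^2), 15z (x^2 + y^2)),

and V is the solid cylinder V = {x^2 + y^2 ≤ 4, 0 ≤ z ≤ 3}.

By the divergence theorem,

    ∯_{∂V} F · n dS = ∭_V (∇ · F) dV.

Compute the divergence:
    ∇ · F = ∂F_x/∂x + ∂F_y/∂y + ∂F_z/∂z = 15y^2 + 15z^2 + 15x^2 + 15z^2 + 15x^2 + 15y^2 = 30x^2 + 30y^2 + 30z^2.

In cylindrical coordinates, x = r cos(θ), y = r sin(θ), z = z, dV = r dr dθ dz, with 0 ≤ r ≤ 2, 0 ≤ θ ≤ 2π, 0 ≤ z ≤ 3.

The integrand, after substitution and multiplying by the volume element, becomes (30r^2 + 30z^2) · r, so

    ∭_V (∇·F) dV = ∫_0^{2π} ∫_0^{2} ∫_0^{3} (30r^2 + 30z^2) · r dz dr dθ.

Inner (z from 0 to 3): 90r (r^2 + 3).
Middle (r from 0 to 2): 900.
Outer (θ from 0 to 2π): 1800π.

Therefore ∯_{∂V} F · n dS = 1800π.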